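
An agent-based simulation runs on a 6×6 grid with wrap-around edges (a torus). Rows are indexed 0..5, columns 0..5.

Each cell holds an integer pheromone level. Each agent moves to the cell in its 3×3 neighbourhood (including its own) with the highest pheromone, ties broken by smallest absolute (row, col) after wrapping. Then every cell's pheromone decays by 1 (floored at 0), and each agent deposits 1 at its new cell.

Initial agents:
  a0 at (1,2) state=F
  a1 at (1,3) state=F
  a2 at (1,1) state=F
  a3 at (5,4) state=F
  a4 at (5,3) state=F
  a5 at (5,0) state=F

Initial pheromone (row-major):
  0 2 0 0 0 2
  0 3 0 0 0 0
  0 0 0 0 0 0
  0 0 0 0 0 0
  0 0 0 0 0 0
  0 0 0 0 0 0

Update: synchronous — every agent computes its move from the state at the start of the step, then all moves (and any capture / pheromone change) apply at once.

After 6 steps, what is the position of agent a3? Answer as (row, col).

t=1: a0@(1,1) a1@(0,2) a2@(1,1) a3@(0,5) a4@(0,2) a5@(0,1) | pheromone: 0 2 2 0 0 2 / 0 4 0 0 0 0 / 0 0 0 0 0 0 / 0 0 0 0 0 0 / 0 0 0 0 0 0 / 0 0 0 0 0 0
t=2: a0@(1,1) a1@(1,1) a2@(1,1) a3@(0,5) a4@(1,1) a5@(1,1) | pheromone: 0 1 1 0 0 2 / 0 8 0 0 0 0 / 0 0 0 0 0 0 / 0 0 0 0 0 0 / 0 0 0 0 0 0 / 0 0 0 0 0 0
t=3: a0@(1,1) a1@(1,1) a2@(1,1) a3@(0,5) a4@(1,1) a5@(1,1) | pheromone: 0 0 0 0 0 2 / 0 12 0 0 0 0 / 0 0 0 0 0 0 / 0 0 0 0 0 0 / 0 0 0 0 0 0 / 0 0 0 0 0 0
t=4: a0@(1,1) a1@(1,1) a2@(1,1) a3@(0,5) a4@(1,1) a5@(1,1) | pheromone: 0 0 0 0 0 2 / 0 16 0 0 0 0 / 0 0 0 0 0 0 / 0 0 0 0 0 0 / 0 0 0 0 0 0 / 0 0 0 0 0 0
t=5: a0@(1,1) a1@(1,1) a2@(1,1) a3@(0,5) a4@(1,1) a5@(1,1) | pheromone: 0 0 0 0 0 2 / 0 20 0 0 0 0 / 0 0 0 0 0 0 / 0 0 0 0 0 0 / 0 0 0 0 0 0 / 0 0 0 0 0 0
t=6: a0@(1,1) a1@(1,1) a2@(1,1) a3@(0,5) a4@(1,1) a5@(1,1) | pheromone: 0 0 0 0 0 2 / 0 24 0 0 0 0 / 0 0 0 0 0 0 / 0 0 0 0 0 0 / 0 0 0 0 0 0 / 0 0 0 0 0 0

(0, 5)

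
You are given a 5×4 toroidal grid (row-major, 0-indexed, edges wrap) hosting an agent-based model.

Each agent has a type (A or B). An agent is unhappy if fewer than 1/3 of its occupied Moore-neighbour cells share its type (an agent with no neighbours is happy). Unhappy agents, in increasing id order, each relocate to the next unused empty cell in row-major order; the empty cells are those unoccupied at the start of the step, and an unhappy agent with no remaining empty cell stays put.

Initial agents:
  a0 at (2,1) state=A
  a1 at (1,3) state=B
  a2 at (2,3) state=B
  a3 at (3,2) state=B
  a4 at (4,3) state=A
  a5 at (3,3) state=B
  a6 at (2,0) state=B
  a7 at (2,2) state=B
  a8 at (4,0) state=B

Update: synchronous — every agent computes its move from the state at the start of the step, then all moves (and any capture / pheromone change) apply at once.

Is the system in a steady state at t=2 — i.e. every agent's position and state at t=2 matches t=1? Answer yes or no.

t=1: a0@(0,0):A a1@(1,3):B a2@(2,3):B a3@(3,2):B a4@(0,1):A a5@(3,3):B a6@(2,0):B a7@(2,2):B a8@(4,0):B
t=2: (unchanged — steady state)

yes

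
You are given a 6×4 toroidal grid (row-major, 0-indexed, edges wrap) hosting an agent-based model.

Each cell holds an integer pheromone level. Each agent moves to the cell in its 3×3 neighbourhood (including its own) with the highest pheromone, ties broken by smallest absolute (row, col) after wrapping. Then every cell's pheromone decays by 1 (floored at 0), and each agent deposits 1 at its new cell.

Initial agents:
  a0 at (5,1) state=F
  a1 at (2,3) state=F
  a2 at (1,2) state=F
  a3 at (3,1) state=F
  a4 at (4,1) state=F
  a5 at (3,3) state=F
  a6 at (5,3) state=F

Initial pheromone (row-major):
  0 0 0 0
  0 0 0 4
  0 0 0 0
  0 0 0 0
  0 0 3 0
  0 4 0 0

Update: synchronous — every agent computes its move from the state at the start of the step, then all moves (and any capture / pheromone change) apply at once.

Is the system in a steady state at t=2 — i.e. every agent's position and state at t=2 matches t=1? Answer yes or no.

t=1: a0@(5,1) a1@(1,3) a2@(1,3) a3@(4,2) a4@(5,1) a5@(4,2) a6@(4,2) | pheromone: 0 0 0 0 / 0 0 0 5 / 0 0 0 0 / 0 0 0 0 / 0 0 5 0 / 0 5 0 0
t=2: a0@(4,2) a1@(1,3) a2@(1,3) a3@(4,2) a4@(4,2) a5@(4,2) a6@(4,2) | pheromone: 0 0 0 0 / 0 0 0 6 / 0 0 0 0 / 0 0 0 0 / 0 0 9 0 / 0 4 0 0

no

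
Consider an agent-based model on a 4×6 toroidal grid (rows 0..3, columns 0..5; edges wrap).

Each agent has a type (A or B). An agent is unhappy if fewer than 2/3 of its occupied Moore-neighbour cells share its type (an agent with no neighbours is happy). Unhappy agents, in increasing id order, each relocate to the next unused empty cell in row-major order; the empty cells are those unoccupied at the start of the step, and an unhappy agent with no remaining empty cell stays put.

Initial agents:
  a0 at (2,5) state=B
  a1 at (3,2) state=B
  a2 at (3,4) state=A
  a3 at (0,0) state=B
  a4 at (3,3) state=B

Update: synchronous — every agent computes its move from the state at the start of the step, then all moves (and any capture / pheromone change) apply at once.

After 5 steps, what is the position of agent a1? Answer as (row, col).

(3, 2)

t=1: a0@(0,1):B a1@(3,2):B a2@(0,2):A a3@(0,0):B a4@(0,3):B
t=2: a0@(0,1):B a1@(3,2):B a2@(0,4):A a3@(0,0):B a4@(0,5):B
t=3: a0@(0,1):B a1@(3,2):B a2@(0,2):A a3@(0,0):B a4@(0,3):B
t=4: a0@(0,1):B a1@(3,2):B a2@(0,4):A a3@(0,0):B a4@(0,5):B
t=5: a0@(0,1):B a1@(3,2):B a2@(0,2):A a3@(0,0):B a4@(0,3):B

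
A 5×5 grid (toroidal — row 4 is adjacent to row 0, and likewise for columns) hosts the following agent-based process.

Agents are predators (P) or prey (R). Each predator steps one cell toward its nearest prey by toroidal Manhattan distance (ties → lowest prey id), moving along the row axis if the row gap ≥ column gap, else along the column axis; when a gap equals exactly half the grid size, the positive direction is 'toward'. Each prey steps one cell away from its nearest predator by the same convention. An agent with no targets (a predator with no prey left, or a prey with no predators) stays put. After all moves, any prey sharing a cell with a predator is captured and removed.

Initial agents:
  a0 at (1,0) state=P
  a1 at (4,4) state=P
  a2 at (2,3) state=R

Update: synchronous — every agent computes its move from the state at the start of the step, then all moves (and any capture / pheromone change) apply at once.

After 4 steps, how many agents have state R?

1

t=1: a0@(1,4):P a1@(3,4):P a2@(2,2):R
t=2: a0@(1,3):P a1@(3,3):P a2@(2,1):R
t=3: a0@(1,2):P a1@(3,2):P a2@(2,0):R
t=4: a0@(1,1):P a1@(3,1):P a2@(2,4):R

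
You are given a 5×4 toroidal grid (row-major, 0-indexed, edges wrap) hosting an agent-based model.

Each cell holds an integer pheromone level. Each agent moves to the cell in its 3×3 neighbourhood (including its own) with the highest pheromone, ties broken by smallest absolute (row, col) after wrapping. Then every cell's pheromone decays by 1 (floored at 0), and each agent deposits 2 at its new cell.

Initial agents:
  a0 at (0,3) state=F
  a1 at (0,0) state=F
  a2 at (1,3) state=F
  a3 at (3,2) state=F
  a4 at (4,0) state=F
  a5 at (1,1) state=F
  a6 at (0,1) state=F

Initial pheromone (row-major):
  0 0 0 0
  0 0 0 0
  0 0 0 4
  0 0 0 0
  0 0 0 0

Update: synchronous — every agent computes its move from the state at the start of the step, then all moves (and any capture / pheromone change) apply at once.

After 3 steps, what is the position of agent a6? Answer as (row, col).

t=1: a0@(0,0) a1@(0,0) a2@(2,3) a3@(2,3) a4@(0,0) a5@(0,0) a6@(0,0) | pheromone: 10 0 0 0 / 0 0 0 0 / 0 0 0 7 / 0 0 0 0 / 0 0 0 0
t=2: a0@(0,0) a1@(0,0) a2@(2,3) a3@(2,3) a4@(0,0) a5@(0,0) a6@(0,0) | pheromone: 19 0 0 0 / 0 0 0 0 / 0 0 0 10 / 0 0 0 0 / 0 0 0 0
t=3: a0@(0,0) a1@(0,0) a2@(2,3) a3@(2,3) a4@(0,0) a5@(0,0) a6@(0,0) | pheromone: 28 0 0 0 / 0 0 0 0 / 0 0 0 13 / 0 0 0 0 / 0 0 0 0

(0, 0)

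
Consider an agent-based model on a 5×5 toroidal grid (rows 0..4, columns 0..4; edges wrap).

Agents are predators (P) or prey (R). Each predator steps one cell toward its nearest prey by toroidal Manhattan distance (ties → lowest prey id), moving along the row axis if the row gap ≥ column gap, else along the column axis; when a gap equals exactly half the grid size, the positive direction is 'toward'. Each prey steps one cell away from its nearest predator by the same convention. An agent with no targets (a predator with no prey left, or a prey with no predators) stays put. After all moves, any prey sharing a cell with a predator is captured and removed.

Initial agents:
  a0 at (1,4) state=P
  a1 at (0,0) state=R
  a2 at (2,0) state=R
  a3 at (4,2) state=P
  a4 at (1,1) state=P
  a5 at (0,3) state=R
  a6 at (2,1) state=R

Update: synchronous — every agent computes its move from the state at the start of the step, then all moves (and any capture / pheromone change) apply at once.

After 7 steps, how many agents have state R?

1

t=1: a0@(0,4):P a1@(4,0):R a2@(3,0):R a3@(0,2):P a4@(2,1):P a5@(4,3):R a6@(3,1):R
t=2: a0@(4,4):P a1@(3,0):R a2@(4,0):R a3@(4,2):P a4@(3,1):P a5@(3,3):R a6@(4,1):R
t=3: a0@(4,0):P a1@(3,4):R a3@(4,1):P a4@(3,0):P a5@(2,3):R
t=4: a0@(3,0):P a1@(3,3):R a3@(4,0):P a4@(3,4):P a5@(2,2):R
t=5: a0@(3,4):P a1@(3,2):R a3@(4,4):P a4@(3,3):P a5@(2,3):R
t=6: a0@(3,3):P a1@(3,1):R a3@(4,3):P a4@(3,2):P a5@(1,3):R
t=7: a0@(3,2):P a1@(3,0):R a3@(0,3):P a4@(3,1):P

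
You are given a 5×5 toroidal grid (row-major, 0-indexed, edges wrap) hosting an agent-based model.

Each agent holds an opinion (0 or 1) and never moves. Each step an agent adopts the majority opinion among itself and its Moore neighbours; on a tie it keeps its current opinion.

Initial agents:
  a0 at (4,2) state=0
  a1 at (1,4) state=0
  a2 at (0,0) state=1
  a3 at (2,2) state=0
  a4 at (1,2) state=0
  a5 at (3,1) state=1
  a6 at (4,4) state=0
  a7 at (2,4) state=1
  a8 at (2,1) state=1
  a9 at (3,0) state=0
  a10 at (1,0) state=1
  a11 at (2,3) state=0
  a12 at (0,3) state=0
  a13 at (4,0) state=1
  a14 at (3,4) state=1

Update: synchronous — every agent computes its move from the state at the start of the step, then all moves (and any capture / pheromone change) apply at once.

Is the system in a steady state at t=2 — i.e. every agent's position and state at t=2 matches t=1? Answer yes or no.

t=1: a0@(4,2):0 a1@(1,4):0 a2@(0,0):1 a3@(2,2):0 a4@(1,2):0 a5@(3,1):1 a6@(4,4):0 a7@(2,4):1 a8@(2,1):1 a9@(3,0):1 a10@(1,0):1 a11@(2,3):0 a12@(0,3):0 a13@(4,0):1 a14@(3,4):1
t=2: a0@(4,2):0 a1@(1,4):0 a2@(0,0):1 a3@(2,2):0 a4@(1,2):0 a5@(3,1):1 a6@(4,4):1 a7@(2,4):1 a8@(2,1):1 a9@(3,0):1 a10@(1,0):1 a11@(2,3):0 a12@(0,3):0 a13@(4,0):1 a14@(3,4):1

no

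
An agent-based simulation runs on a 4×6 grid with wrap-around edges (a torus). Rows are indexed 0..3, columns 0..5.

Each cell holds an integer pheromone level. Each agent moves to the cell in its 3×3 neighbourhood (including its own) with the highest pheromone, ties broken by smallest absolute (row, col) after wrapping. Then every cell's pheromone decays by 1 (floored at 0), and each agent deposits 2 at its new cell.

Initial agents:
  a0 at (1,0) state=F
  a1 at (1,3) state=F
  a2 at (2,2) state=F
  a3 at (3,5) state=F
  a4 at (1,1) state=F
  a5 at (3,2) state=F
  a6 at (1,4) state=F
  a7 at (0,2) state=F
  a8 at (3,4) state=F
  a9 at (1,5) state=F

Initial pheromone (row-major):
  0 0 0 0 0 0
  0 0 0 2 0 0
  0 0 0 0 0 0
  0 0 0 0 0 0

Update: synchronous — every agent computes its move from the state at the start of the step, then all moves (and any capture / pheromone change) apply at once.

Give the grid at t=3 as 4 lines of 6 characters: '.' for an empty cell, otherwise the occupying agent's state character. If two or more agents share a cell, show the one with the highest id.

F.....
...F..
......
......

t=1: a0@(0,0) a1@(1,3) a2@(1,3) a3@(0,0) a4@(0,0) a5@(0,1) a6@(1,3) a7@(1,3) a8@(0,3) a9@(0,0) | pheromone: 8 2 0 2 0 0 / 0 0 0 9 0 0 / 0 0 0 0 0 0 / 0 0 0 0 0 0
t=2: a0@(0,0) a1@(1,3) a2@(1,3) a3@(0,0) a4@(0,0) a5@(0,0) a6@(1,3) a7@(1,3) a8@(1,3) a9@(0,0) | pheromone: 17 1 0 1 0 0 / 0 0 0 18 0 0 / 0 0 0 0 0 0 / 0 0 0 0 0 0
t=3: a0@(0,0) a1@(1,3) a2@(1,3) a3@(0,0) a4@(0,0) a5@(0,0) a6@(1,3) a7@(1,3) a8@(1,3) a9@(0,0) | pheromone: 26 0 0 0 0 0 / 0 0 0 27 0 0 / 0 0 0 0 0 0 / 0 0 0 0 0 0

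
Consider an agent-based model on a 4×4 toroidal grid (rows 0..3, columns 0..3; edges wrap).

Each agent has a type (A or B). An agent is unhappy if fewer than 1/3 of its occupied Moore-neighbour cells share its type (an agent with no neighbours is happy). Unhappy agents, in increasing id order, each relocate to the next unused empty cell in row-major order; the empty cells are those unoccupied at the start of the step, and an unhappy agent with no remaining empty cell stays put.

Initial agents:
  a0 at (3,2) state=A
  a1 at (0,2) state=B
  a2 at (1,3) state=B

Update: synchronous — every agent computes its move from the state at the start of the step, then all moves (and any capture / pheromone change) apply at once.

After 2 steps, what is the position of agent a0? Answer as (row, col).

(0, 1)

t=1: a0@(0,0):A a1@(0,2):B a2@(1,3):B
t=2: a0@(0,1):A a1@(0,2):B a2@(1,3):B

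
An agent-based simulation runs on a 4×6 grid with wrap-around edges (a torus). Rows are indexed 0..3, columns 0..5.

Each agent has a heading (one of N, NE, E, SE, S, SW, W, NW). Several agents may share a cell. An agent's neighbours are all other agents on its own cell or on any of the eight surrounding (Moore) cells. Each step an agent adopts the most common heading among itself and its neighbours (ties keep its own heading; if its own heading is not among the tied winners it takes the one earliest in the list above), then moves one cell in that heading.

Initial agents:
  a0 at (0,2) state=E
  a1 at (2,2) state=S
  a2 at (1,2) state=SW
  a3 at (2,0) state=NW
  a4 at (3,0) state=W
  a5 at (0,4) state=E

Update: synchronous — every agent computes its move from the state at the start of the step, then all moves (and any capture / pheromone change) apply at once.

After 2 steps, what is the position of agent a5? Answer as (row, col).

t=1: a0@(0,3):E a1@(3,2):S a2@(2,1):SW a3@(1,5):NW a4@(3,5):W a5@(0,5):E
t=2: a0@(0,4):E a1@(0,2):S a2@(3,0):SW a3@(0,4):NW a4@(3,4):W a5@(0,0):E

(0, 0)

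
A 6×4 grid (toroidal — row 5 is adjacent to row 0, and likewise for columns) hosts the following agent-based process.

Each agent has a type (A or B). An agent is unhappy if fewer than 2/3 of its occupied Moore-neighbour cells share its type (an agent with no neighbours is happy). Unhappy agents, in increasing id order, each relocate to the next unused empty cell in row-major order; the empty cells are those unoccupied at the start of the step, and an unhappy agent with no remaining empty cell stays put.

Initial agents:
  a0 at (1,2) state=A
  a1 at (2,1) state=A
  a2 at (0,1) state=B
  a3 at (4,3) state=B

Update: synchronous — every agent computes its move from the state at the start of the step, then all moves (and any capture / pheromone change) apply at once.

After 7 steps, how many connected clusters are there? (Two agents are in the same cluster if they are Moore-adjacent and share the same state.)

t=1: a0@(0,0):A a1@(2,1):A a2@(0,2):B a3@(4,3):B
t=2: (unchanged — steady state)

4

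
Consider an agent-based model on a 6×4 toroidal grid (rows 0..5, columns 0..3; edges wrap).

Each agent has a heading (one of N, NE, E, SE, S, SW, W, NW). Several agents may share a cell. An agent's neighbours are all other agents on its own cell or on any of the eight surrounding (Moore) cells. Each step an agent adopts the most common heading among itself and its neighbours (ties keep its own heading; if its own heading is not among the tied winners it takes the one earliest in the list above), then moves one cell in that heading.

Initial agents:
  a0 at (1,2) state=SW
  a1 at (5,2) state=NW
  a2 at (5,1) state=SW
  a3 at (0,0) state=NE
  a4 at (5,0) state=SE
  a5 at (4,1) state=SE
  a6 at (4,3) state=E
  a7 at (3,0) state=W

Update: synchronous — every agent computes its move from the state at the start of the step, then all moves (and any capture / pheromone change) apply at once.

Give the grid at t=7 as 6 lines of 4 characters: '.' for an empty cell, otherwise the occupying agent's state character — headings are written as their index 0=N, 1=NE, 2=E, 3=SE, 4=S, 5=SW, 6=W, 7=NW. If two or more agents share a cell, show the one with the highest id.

t=1: a0@(2,1):SW a1@(4,1):NW a2@(0,2):SE a3@(5,1):NE a4@(0,1):SE a5@(5,2):SE a6@(4,0):E a7@(3,3):W
t=2: a0@(3,0):SW a1@(3,0):NW a2@(1,3):SE a3@(0,2):SE a4@(1,2):SE a5@(0,3):SE a6@(4,1):E a7@(3,2):W
t=3: a0@(4,3):SW a1@(2,3):NW a2@(2,0):SE a3@(1,3):SE a4@(2,3):SE a5@(1,0):SE a6@(4,2):E a7@(3,1):W
t=4: a0@(5,2):SW a1@(3,0):SE a2@(3,1):SE a3@(2,0):SE a4@(3,0):SE a5@(2,1):SE a6@(4,3):E a7@(3,0):W
t=5: a0@(0,1):SW a1@(4,1):SE a2@(4,2):SE a3@(3,1):SE a4@(4,1):SE a5@(3,2):SE a6@(5,0):SE a7@(4,1):SE
t=6: a0@(1,0):SW a1@(5,2):SE a2@(5,3):SE a3@(4,2):SE a4@(5,2):SE a5@(4,3):SE a6@(0,1):SE a7@(5,2):SE
t=7: a0@(2,3):SW a1@(0,3):SE a2@(0,0):SE a3@(5,3):SE a4@(0,3):SE a5@(5,0):SE a6@(1,2):SE a7@(0,3):SE

3..3
..3.
...5
....
....
3..3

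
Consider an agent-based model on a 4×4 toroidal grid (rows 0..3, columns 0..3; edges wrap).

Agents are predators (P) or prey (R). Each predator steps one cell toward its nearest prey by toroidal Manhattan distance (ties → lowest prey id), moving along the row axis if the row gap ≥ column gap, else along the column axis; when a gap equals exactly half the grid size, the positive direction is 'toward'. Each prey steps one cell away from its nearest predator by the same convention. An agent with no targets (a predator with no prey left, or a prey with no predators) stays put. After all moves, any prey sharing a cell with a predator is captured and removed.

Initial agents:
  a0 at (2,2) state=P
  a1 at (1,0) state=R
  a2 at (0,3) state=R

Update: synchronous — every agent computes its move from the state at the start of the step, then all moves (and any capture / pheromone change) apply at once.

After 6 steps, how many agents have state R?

2

t=1: a0@(2,3):P a1@(1,3):R a2@(3,3):R
t=2: a0@(1,3):P a1@(0,3):R a2@(0,3):R
t=3: a0@(0,3):P a1@(3,3):R a2@(3,3):R
t=4: a0@(3,3):P a1@(2,3):R a2@(2,3):R
t=5: a0@(2,3):P a1@(1,3):R a2@(1,3):R
t=6: a0@(1,3):P a1@(0,3):R a2@(0,3):R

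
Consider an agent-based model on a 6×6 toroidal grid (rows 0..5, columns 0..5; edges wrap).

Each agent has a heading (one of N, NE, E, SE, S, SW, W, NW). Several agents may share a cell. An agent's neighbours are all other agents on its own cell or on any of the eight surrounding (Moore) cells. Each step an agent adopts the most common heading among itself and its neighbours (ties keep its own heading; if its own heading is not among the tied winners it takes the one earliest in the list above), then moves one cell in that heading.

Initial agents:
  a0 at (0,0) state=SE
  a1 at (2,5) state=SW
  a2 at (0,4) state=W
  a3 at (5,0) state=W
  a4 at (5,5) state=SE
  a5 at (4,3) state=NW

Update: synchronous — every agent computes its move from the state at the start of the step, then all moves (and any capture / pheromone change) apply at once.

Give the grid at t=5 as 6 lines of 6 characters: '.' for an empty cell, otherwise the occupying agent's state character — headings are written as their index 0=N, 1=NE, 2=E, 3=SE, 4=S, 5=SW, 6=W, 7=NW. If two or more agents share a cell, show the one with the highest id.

t=1: a0@(1,1):SE a1@(3,4):SW a2@(0,3):W a3@(0,1):SE a4@(0,0):SE a5@(3,2):NW
t=2: a0@(2,2):SE a1@(4,3):SW a2@(0,2):W a3@(1,2):SE a4@(1,1):SE a5@(2,1):NW
t=3: a0@(3,3):SE a1@(5,2):SW a2@(1,3):SE a3@(2,3):SE a4@(2,2):SE a5@(3,2):SE
t=4: a0@(4,4):SE a1@(0,1):SW a2@(2,4):SE a3@(3,4):SE a4@(3,3):SE a5@(4,3):SE
t=5: a0@(5,5):SE a1@(1,0):SW a2@(3,5):SE a3@(4,5):SE a4@(4,4):SE a5@(5,4):SE

......
5.....
......
.....3
....33
....33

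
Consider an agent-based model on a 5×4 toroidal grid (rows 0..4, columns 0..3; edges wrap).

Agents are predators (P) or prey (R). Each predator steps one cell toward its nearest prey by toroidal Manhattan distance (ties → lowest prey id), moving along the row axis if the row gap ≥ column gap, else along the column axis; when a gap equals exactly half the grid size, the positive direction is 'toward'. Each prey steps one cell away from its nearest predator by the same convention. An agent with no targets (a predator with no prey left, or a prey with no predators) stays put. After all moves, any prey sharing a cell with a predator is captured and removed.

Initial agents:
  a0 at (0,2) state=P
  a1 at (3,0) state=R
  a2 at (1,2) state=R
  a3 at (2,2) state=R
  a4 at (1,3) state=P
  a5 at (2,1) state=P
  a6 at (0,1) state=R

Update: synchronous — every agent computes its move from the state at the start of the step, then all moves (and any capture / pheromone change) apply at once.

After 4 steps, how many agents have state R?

3

t=1: a0@(1,2):P a1@(4,0):R a3@(2,3):R a4@(1,2):P a5@(2,2):P a6@(0,0):R
t=2: a0@(2,2):P a1@(3,0):R a3@(2,0):R a4@(2,2):P a5@(2,3):P a6@(0,3):R
t=3: a0@(2,3):P a1@(4,0):R a3@(2,1):R a4@(2,3):P a5@(2,0):P a6@(4,3):R
t=4: a0@(2,0):P a1@(0,0):R a3@(2,2):R a4@(2,0):P a5@(2,1):P a6@(0,3):R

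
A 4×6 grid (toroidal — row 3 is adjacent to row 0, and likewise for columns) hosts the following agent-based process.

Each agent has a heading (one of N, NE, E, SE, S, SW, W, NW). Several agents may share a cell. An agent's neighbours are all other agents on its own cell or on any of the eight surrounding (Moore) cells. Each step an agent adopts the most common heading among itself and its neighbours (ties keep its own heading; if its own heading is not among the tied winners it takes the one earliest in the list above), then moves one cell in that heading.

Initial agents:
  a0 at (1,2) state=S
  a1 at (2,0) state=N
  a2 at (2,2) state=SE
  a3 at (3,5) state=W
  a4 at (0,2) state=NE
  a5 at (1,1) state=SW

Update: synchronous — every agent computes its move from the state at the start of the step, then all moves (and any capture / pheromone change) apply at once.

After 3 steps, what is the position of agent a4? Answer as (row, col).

t=1: a0@(2,2):S a1@(1,0):N a2@(3,3):SE a3@(3,4):W a4@(3,3):NE a5@(2,0):SW
t=2: a0@(3,2):S a1@(0,0):N a2@(0,4):SE a3@(3,3):W a4@(2,4):NE a5@(3,5):SW
t=3: a0@(0,2):S a1@(3,0):N a2@(1,5):SE a3@(3,2):W a4@(1,5):NE a5@(0,4):SW

(1, 5)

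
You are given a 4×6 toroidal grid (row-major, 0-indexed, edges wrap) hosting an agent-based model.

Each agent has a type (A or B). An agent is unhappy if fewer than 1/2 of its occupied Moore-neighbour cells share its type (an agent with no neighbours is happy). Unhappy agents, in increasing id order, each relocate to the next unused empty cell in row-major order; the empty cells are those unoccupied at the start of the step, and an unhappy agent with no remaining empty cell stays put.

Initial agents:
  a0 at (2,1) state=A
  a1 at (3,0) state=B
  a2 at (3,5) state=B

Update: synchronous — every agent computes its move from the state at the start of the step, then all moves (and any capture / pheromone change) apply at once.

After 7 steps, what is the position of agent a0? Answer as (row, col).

t=1: a0@(0,0):A a1@(3,0):B a2@(3,5):B
t=2: a0@(0,1):A a1@(3,0):B a2@(3,5):B
t=3: a0@(0,0):A a1@(3,0):B a2@(3,5):B
t=4: a0@(0,1):A a1@(3,0):B a2@(3,5):B
t=5: a0@(0,0):A a1@(3,0):B a2@(3,5):B
t=6: a0@(0,1):A a1@(3,0):B a2@(3,5):B
t=7: a0@(0,0):A a1@(3,0):B a2@(3,5):B

(0, 0)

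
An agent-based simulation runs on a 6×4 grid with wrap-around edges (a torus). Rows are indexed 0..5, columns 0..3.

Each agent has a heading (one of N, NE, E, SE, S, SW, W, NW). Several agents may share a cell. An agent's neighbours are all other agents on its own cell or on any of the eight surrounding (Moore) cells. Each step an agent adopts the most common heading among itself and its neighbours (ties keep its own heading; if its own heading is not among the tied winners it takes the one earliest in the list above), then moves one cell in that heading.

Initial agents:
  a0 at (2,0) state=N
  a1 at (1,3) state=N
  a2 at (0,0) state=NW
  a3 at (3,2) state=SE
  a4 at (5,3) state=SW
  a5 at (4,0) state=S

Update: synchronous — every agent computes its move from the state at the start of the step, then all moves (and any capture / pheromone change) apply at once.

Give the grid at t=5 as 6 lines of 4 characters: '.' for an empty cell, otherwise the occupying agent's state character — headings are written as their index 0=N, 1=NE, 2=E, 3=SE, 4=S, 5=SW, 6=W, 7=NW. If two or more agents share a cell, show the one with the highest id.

t=1: a0@(1,0):N a1@(0,3):N a2@(5,3):NW a3@(4,3):SE a4@(0,2):SW a5@(5,0):S
t=2: a0@(0,0):N a1@(5,3):N a2@(4,2):NW a3@(5,0):SE a4@(1,1):SW a5@(0,0):S
t=3: a0@(5,0):N a1@(4,3):N a2@(3,1):NW a3@(4,0):N a4@(2,0):SW a5@(5,0):N
t=4: a0@(4,0):N a1@(3,3):N a2@(2,0):NW a3@(3,0):N a4@(3,3):SW a5@(4,0):N
t=5: a0@(3,0):N a1@(2,3):N a2@(1,0):N a3@(2,0):N a4@(2,3):N a5@(3,0):N

....
0...
0..0
0...
....
....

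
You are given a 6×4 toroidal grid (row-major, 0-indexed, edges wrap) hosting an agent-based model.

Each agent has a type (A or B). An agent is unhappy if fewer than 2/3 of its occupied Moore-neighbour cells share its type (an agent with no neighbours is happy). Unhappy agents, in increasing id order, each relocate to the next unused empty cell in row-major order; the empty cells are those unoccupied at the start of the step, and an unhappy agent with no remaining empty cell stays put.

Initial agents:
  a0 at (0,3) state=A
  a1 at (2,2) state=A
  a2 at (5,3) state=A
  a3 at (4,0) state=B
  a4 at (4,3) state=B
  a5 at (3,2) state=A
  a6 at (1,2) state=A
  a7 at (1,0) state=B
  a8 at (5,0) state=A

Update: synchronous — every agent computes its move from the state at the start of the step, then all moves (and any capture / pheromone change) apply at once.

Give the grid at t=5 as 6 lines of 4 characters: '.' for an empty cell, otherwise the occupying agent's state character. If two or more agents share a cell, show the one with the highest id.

ABBA
BAA.
.AA.
....
....
....

t=1: a0@(0,3):A a1@(2,2):A a2@(0,0):A a3@(0,1):B a4@(0,2):B a5@(1,1):A a6@(1,2):A a7@(1,3):B a8@(2,0):A
t=2: a0@(1,0):A a1@(2,2):A a2@(2,1):A a3@(2,3):B a4@(3,0):B a5@(1,1):A a6@(3,1):A a7@(3,2):B a8@(3,3):A
t=3: a0@(1,0):A a1@(2,2):A a2@(2,1):A a3@(0,0):B a4@(0,1):B a5@(1,1):A a6@(0,2):A a7@(0,3):B a8@(1,2):A
t=4: a0@(1,3):A a1@(2,2):A a2@(2,1):A a3@(2,0):B a4@(2,3):B a5@(1,1):A a6@(3,0):A a7@(3,1):B a8@(1,2):A
t=5: a0@(0,0):A a1@(2,2):A a2@(2,1):A a3@(0,1):B a4@(0,2):B a5@(1,1):A a6@(0,3):A a7@(1,0):B a8@(1,2):A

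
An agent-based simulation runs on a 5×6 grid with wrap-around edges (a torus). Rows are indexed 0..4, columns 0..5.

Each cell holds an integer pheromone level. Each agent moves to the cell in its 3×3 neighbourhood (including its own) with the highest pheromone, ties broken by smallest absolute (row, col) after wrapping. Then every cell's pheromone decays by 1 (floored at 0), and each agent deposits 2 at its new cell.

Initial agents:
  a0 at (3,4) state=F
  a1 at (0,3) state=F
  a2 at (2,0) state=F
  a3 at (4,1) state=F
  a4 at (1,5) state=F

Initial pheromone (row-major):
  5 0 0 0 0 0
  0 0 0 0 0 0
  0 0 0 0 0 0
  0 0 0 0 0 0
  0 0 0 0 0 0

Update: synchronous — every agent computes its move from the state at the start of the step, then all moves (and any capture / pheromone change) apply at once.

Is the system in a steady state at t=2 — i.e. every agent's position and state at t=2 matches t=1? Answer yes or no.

no

t=1: a0@(2,3) a1@(0,2) a2@(1,0) a3@(0,0) a4@(0,0) | pheromone: 8 0 2 0 0 0 / 2 0 0 0 0 0 / 0 0 0 2 0 0 / 0 0 0 0 0 0 / 0 0 0 0 0 0
t=2: a0@(2,3) a1@(0,2) a2@(0,0) a3@(0,0) a4@(0,0) | pheromone: 13 0 3 0 0 0 / 1 0 0 0 0 0 / 0 0 0 3 0 0 / 0 0 0 0 0 0 / 0 0 0 0 0 0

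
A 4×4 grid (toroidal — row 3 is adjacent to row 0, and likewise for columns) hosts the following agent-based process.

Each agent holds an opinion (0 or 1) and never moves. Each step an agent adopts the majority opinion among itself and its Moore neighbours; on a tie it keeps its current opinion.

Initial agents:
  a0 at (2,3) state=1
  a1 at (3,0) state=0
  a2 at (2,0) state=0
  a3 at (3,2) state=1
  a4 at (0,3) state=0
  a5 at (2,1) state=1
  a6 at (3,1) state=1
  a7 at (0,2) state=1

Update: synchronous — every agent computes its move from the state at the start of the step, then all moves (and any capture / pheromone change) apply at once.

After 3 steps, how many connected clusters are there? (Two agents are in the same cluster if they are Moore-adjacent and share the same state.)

1

t=1: a0@(2,3):1 a1@(3,0):0 a2@(2,0):1 a3@(3,2):1 a4@(0,3):0 a5@(2,1):1 a6@(3,1):1 a7@(0,2):1
t=2: a0@(2,3):1 a1@(3,0):1 a2@(2,0):1 a3@(3,2):1 a4@(0,3):0 a5@(2,1):1 a6@(3,1):1 a7@(0,2):1
t=3: a0@(2,3):1 a1@(3,0):1 a2@(2,0):1 a3@(3,2):1 a4@(0,3):1 a5@(2,1):1 a6@(3,1):1 a7@(0,2):1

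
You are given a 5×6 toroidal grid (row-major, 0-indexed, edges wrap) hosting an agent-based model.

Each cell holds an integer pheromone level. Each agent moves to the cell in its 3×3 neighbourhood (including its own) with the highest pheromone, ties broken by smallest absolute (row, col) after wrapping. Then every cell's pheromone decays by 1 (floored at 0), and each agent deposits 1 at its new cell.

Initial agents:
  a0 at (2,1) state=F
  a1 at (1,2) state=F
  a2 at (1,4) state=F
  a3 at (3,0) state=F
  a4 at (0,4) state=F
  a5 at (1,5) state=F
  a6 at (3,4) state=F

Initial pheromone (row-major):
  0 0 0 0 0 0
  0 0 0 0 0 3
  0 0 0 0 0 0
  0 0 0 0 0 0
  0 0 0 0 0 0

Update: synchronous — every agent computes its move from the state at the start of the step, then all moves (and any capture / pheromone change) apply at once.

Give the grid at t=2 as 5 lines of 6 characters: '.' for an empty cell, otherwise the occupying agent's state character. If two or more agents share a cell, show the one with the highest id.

t=1: a0@(1,0) a1@(0,1) a2@(1,5) a3@(2,0) a4@(1,5) a5@(1,5) a6@(2,3) | pheromone: 0 1 0 0 0 0 / 1 0 0 0 0 5 / 1 0 0 1 0 0 / 0 0 0 0 0 0 / 0 0 0 0 0 0
t=2: a0@(1,5) a1@(0,1) a2@(1,5) a3@(1,5) a4@(1,5) a5@(1,5) a6@(2,3) | pheromone: 0 1 0 0 0 0 / 0 0 0 0 0 9 / 0 0 0 1 0 0 / 0 0 0 0 0 0 / 0 0 0 0 0 0

.F....
.....F
...F..
......
......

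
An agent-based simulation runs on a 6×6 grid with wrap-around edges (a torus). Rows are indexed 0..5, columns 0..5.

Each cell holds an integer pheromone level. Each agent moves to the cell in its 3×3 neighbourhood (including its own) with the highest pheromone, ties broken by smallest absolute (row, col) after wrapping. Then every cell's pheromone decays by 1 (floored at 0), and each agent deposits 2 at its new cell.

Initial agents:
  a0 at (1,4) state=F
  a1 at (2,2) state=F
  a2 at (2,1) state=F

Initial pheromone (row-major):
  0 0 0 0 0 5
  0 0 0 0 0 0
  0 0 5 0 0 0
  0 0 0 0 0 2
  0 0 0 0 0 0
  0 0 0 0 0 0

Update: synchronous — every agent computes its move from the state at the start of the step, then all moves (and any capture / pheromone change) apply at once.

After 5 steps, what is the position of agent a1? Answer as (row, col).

t=1: a0@(0,5) a1@(2,2) a2@(2,2) | pheromone: 0 0 0 0 0 6 / 0 0 0 0 0 0 / 0 0 8 0 0 0 / 0 0 0 0 0 1 / 0 0 0 0 0 0 / 0 0 0 0 0 0
t=2: a0@(0,5) a1@(2,2) a2@(2,2) | pheromone: 0 0 0 0 0 7 / 0 0 0 0 0 0 / 0 0 11 0 0 0 / 0 0 0 0 0 0 / 0 0 0 0 0 0 / 0 0 0 0 0 0
t=3: a0@(0,5) a1@(2,2) a2@(2,2) | pheromone: 0 0 0 0 0 8 / 0 0 0 0 0 0 / 0 0 14 0 0 0 / 0 0 0 0 0 0 / 0 0 0 0 0 0 / 0 0 0 0 0 0
t=4: a0@(0,5) a1@(2,2) a2@(2,2) | pheromone: 0 0 0 0 0 9 / 0 0 0 0 0 0 / 0 0 17 0 0 0 / 0 0 0 0 0 0 / 0 0 0 0 0 0 / 0 0 0 0 0 0
t=5: a0@(0,5) a1@(2,2) a2@(2,2) | pheromone: 0 0 0 0 0 10 / 0 0 0 0 0 0 / 0 0 20 0 0 0 / 0 0 0 0 0 0 / 0 0 0 0 0 0 / 0 0 0 0 0 0

(2, 2)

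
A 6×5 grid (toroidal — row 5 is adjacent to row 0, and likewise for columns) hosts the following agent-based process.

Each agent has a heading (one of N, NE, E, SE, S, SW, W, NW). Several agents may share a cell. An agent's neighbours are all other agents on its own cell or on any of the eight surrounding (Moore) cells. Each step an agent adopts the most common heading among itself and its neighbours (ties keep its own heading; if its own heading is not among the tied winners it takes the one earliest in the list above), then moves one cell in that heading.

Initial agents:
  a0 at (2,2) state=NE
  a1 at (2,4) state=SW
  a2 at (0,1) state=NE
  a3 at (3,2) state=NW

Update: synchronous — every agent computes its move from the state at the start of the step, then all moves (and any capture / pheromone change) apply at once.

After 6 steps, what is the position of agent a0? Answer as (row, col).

(2, 3)

t=1: a0@(1,3):NE a1@(3,3):SW a2@(5,2):NE a3@(2,1):NW
t=2: a0@(0,4):NE a1@(4,2):SW a2@(4,3):NE a3@(1,0):NW
t=3: a0@(5,0):NE a1@(5,1):SW a2@(3,4):NE a3@(0,4):NW
t=4: a0@(4,1):NE a1@(0,0):SW a2@(2,0):NE a3@(5,3):NW
t=5: a0@(3,2):NE a1@(1,4):SW a2@(1,1):NE a3@(4,2):NW
t=6: a0@(2,3):NE a1@(2,3):SW a2@(0,2):NE a3@(3,1):NW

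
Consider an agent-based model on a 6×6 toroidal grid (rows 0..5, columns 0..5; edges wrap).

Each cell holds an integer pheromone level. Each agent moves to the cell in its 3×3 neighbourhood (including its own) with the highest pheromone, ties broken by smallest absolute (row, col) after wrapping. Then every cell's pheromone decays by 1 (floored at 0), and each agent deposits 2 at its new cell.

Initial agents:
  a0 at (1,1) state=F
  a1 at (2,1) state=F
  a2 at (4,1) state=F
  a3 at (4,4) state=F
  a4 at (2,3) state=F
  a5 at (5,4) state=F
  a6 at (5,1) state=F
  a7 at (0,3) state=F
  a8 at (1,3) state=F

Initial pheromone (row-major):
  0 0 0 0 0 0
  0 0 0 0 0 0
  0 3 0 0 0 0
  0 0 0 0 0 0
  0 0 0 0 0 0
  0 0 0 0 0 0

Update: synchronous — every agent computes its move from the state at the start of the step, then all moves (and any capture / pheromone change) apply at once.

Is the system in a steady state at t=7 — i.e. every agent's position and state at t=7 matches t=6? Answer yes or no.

yes

t=1: a0@(2,1) a1@(2,1) a2@(3,0) a3@(3,3) a4@(1,2) a5@(0,3) a6@(0,0) a7@(0,2) a8@(0,2) | pheromone: 2 0 4 2 0 0 / 0 0 2 0 0 0 / 0 6 0 0 0 0 / 2 0 0 2 0 0 / 0 0 0 0 0 0 / 0 0 0 0 0 0
t=2: a0@(2,1) a1@(2,1) a2@(2,1) a3@(3,3) a4@(2,1) a5@(0,2) a6@(0,0) a7@(0,2) a8@(0,2) | pheromone: 3 0 9 1 0 0 / 0 0 1 0 0 0 / 0 13 0 0 0 0 / 1 0 0 3 0 0 / 0 0 0 0 0 0 / 0 0 0 0 0 0
t=3: a0@(2,1) a1@(2,1) a2@(2,1) a3@(3,3) a4@(2,1) a5@(0,2) a6@(0,0) a7@(0,2) a8@(0,2) | pheromone: 4 0 14 0 0 0 / 0 0 0 0 0 0 / 0 20 0 0 0 0 / 0 0 0 4 0 0 / 0 0 0 0 0 0 / 0 0 0 0 0 0
t=4: a0@(2,1) a1@(2,1) a2@(2,1) a3@(3,3) a4@(2,1) a5@(0,2) a6@(0,0) a7@(0,2) a8@(0,2) | pheromone: 5 0 19 0 0 0 / 0 0 0 0 0 0 / 0 27 0 0 0 0 / 0 0 0 5 0 0 / 0 0 0 0 0 0 / 0 0 0 0 0 0
t=5: a0@(2,1) a1@(2,1) a2@(2,1) a3@(3,3) a4@(2,1) a5@(0,2) a6@(0,0) a7@(0,2) a8@(0,2) | pheromone: 6 0 24 0 0 0 / 0 0 0 0 0 0 / 0 34 0 0 0 0 / 0 0 0 6 0 0 / 0 0 0 0 0 0 / 0 0 0 0 0 0
t=6: a0@(2,1) a1@(2,1) a2@(2,1) a3@(3,3) a4@(2,1) a5@(0,2) a6@(0,0) a7@(0,2) a8@(0,2) | pheromone: 7 0 29 0 0 0 / 0 0 0 0 0 0 / 0 41 0 0 0 0 / 0 0 0 7 0 0 / 0 0 0 0 0 0 / 0 0 0 0 0 0
t=7: a0@(2,1) a1@(2,1) a2@(2,1) a3@(3,3) a4@(2,1) a5@(0,2) a6@(0,0) a7@(0,2) a8@(0,2) | pheromone: 8 0 34 0 0 0 / 0 0 0 0 0 0 / 0 48 0 0 0 0 / 0 0 0 8 0 0 / 0 0 0 0 0 0 / 0 0 0 0 0 0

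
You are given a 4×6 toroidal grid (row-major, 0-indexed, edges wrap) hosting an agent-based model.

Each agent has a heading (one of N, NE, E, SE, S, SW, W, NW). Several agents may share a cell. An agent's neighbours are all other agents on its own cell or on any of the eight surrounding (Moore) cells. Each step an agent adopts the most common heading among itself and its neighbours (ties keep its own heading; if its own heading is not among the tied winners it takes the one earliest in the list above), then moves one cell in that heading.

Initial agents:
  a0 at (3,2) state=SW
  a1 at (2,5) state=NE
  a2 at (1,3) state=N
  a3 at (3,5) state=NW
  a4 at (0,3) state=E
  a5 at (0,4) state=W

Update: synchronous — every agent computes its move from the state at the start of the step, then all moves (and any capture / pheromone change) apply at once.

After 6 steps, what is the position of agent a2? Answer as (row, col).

(3, 3)

t=1: a0@(0,1):SW a1@(1,0):NE a2@(0,3):N a3@(2,4):NW a4@(0,4):E a5@(0,3):W
t=2: a0@(1,0):SW a1@(0,1):NE a2@(3,3):N a3@(1,3):NW a4@(0,5):E a5@(0,2):W
t=3: a0@(2,5):SW a1@(3,2):NE a2@(2,3):N a3@(0,2):NW a4@(0,0):E a5@(0,1):W
t=4: a0@(3,4):SW a1@(2,3):NE a2@(1,3):N a3@(3,1):NW a4@(0,1):E a5@(0,0):W
t=5: a0@(0,3):SW a1@(1,4):NE a2@(0,3):N a3@(2,0):NW a4@(0,2):E a5@(0,5):W
t=6: a0@(1,2):SW a1@(0,5):NE a2@(3,3):N a3@(1,5):NW a4@(0,3):E a5@(0,4):W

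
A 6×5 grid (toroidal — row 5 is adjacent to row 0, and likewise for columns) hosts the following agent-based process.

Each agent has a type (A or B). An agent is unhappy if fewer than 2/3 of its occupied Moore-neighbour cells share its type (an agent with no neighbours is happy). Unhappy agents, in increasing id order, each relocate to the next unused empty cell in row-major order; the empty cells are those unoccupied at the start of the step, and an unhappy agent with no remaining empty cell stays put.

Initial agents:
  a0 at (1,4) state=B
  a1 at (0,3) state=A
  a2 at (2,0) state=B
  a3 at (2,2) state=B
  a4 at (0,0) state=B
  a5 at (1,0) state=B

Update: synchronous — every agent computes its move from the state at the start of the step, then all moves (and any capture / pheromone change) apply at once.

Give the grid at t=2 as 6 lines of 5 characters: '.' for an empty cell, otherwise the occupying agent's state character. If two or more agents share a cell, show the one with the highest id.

t=1: a0@(1,4):B a1@(0,1):A a2@(2,0):B a3@(2,2):B a4@(0,0):B a5@(1,0):B
t=2: a0@(1,4):B a1@(0,2):A a2@(2,0):B a3@(2,2):B a4@(0,0):B a5@(1,0):B

B.A..
B...B
B.B..
.....
.....
.....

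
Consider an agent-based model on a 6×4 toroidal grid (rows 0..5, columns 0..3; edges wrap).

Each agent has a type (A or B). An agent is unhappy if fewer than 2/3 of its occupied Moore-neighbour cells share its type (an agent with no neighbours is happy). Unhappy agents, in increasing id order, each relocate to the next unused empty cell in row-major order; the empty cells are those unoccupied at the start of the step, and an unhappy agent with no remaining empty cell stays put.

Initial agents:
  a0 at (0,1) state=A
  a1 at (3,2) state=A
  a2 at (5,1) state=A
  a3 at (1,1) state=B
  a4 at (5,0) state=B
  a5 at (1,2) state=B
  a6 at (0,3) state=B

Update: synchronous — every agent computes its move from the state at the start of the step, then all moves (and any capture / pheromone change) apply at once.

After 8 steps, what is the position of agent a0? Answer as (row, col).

t=1: a0@(0,0):A a1@(3,2):A a2@(0,2):A a3@(1,0):B a4@(1,3):B a5@(1,2):B a6@(0,3):B
t=2: a0@(0,1):A a1@(3,2):A a2@(1,1):A a3@(1,0):B a4@(2,0):B a5@(1,2):B a6@(2,1):B
t=3: a0@(0,0):A a1@(0,2):A a2@(0,3):A a3@(1,3):B a4@(2,0):B a5@(2,2):B a6@(2,3):B
t=4: a0@(0,1):A a1@(1,0):A a2@(0,3):A a3@(1,1):B a4@(2,0):B a5@(2,2):B a6@(2,3):B
t=5: a0@(0,0):A a1@(0,2):A a2@(0,3):A a3@(1,2):B a4@(2,0):B a5@(2,2):B a6@(2,3):B
t=6: a0@(0,0):A a1@(0,1):A a2@(0,3):A a3@(1,0):B a4@(2,0):B a5@(2,2):B a6@(2,3):B
t=7: a0@(0,0):A a1@(0,2):A a2@(1,1):A a3@(1,2):B a4@(2,0):B a5@(2,2):B a6@(2,3):B
t=8: a0@(0,0):A a1@(0,1):A a2@(0,3):A a3@(1,0):B a4@(1,3):B a5@(2,2):B a6@(2,3):B

(0, 0)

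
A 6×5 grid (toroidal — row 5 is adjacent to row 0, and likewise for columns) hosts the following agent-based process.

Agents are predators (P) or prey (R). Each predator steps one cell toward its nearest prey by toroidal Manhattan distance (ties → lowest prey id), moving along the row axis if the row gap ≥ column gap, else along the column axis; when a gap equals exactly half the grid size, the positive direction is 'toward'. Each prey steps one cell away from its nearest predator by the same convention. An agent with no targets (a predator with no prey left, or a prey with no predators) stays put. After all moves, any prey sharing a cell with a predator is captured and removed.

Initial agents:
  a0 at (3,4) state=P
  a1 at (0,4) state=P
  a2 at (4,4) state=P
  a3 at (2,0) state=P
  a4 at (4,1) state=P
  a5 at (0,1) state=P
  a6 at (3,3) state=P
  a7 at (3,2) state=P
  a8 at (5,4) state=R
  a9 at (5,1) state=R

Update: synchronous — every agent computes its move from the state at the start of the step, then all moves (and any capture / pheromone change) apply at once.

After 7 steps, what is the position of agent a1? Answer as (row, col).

t=1: a0@(4,4):P a1@(5,4):P a2@(5,4):P a3@(3,0):P a4@(5,1):P a5@(5,1):P a6@(4,3):P a7@(4,2):P a9@(0,1):R
t=2: a0@(5,4):P a1@(5,0):P a2@(5,0):P a3@(4,0):P a4@(0,1):P a5@(0,1):P a6@(5,3):P a7@(5,2):P a9@(1,1):R
t=3: a0@(0,4):P a1@(0,0):P a2@(0,0):P a3@(5,0):P a4@(1,1):P a5@(1,1):P a6@(0,3):P a7@(0,2):P a9@(2,1):R
t=4: a0@(1,4):P a1@(1,0):P a2@(1,0):P a3@(0,0):P a4@(2,1):P a5@(2,1):P a6@(1,3):P a7@(1,2):P a9@(3,1):R
t=5: a0@(2,4):P a1@(2,0):P a2@(2,0):P a3@(1,0):P a4@(3,1):P a5@(3,1):P a6@(2,3):P a7@(2,2):P a9@(4,1):R
t=6: a0@(3,4):P a1@(3,0):P a2@(3,0):P a3@(2,0):P a4@(4,1):P a5@(4,1):P a6@(3,3):P a7@(3,2):P a9@(5,1):R
t=7: a0@(4,4):P a1@(4,0):P a2@(4,0):P a3@(3,0):P a4@(5,1):P a5@(5,1):P a6@(4,3):P a7@(4,2):P a9@(0,1):R

(4, 0)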